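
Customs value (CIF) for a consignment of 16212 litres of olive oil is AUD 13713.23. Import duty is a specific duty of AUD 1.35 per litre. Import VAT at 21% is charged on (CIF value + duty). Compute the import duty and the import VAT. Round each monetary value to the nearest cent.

Import duty = 16212 × 1.35 = 21886.20
VAT base = CIF + duty = 13713.23 + 21886.20 = 35599.43
Import VAT = 35599.43 × 21% = 7475.88

Import duty: AUD 21886.20; import VAT: AUD 7475.88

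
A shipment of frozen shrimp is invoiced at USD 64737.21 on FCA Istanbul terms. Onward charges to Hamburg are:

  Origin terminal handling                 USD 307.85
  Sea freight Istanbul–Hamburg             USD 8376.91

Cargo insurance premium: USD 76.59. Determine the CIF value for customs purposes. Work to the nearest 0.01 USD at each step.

CIF value: USD 73498.56

CIF = FCA price + pre-shipment costs + freight + insurance
CIF = 64737.21 + 307.85 + 8376.91 + 76.59 = 73498.56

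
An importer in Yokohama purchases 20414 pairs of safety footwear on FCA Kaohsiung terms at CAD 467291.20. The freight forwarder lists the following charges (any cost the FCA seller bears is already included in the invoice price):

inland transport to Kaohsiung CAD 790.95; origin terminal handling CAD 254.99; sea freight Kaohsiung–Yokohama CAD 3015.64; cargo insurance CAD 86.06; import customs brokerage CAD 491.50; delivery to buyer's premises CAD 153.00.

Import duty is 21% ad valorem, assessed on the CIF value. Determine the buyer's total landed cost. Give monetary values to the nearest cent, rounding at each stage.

Total landed cost: CAD 570128.45

FCA: the seller delivers export-cleared goods to the carrier; the buyer bears costs from that point.
Already in the invoice (seller's account under FCA): inland to port — exclude.
CIF value = FCA price + origin terminal + freight + insurance = 467291.20 + 254.99 + 3015.64 + 86.06 = 470647.89
Import duty = 470647.89 × 21% = 98836.06
Buyer bears: origin terminal 254.99 + freight 3015.64 + insurance 86.06 + brokerage 491.50 + delivery 153.00 + duty 98836.06 = 102837.25
Landed cost = invoice 467291.20 + 102837.25 = 570128.45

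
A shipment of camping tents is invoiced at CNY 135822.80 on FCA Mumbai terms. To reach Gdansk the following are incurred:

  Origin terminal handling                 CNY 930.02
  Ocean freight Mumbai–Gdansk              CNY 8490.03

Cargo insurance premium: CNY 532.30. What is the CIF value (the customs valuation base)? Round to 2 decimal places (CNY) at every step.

CIF = FCA price + pre-shipment costs + freight + insurance
CIF = 135822.80 + 930.02 + 8490.03 + 532.30 = 145775.15

CIF value: CNY 145775.15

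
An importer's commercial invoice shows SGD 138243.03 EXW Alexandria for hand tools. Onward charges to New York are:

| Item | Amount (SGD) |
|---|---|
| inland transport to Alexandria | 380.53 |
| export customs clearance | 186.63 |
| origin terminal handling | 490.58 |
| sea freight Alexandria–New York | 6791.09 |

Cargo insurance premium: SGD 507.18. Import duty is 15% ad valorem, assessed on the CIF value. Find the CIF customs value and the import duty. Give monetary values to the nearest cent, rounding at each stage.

CIF = EXW price + pre-shipment costs + freight + insurance
CIF = 138243.03 + 380.53 + 186.63 + 490.58 + 6791.09 + 507.18 = 146599.04
Import duty = 146599.04 × 15% = 21989.86

CIF value: SGD 146599.04; import duty: SGD 21989.86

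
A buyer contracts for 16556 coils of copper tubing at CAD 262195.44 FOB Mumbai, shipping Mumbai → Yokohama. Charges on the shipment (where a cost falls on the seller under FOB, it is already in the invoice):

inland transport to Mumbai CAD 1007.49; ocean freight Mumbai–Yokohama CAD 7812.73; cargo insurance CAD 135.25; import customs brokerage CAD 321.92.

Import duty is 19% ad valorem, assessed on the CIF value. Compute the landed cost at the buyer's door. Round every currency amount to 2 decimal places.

FOB: the seller bears costs until goods are on board at the origin port; the buyer bears freight, insurance and all costs thereafter.
Already in the invoice (seller's account under FOB): inland to port — exclude.
CIF value = FOB price + freight + insurance = 262195.44 + 7812.73 + 135.25 = 270143.42
Import duty = 270143.42 × 19% = 51327.25
Buyer bears: freight 7812.73 + insurance 135.25 + brokerage 321.92 + duty 51327.25 = 59597.15
Landed cost = invoice 262195.44 + 59597.15 = 321792.59

Total landed cost: CAD 321792.59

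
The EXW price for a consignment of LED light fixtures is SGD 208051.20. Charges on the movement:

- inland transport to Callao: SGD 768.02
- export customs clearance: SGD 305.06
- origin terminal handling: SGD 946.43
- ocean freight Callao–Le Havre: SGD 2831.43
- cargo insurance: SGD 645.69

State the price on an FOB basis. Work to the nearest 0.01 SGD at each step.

Not relevant to the conversion: freight, insurance — on the buyer under both terms; not part of either seller's price.
From EXW to FOB, the seller additionally bears: inland to port, export clearance, origin terminal.
FOB price = 208051.20 + 768.02 + 305.06 + 946.43 = 210070.71

FOB price: SGD 210070.71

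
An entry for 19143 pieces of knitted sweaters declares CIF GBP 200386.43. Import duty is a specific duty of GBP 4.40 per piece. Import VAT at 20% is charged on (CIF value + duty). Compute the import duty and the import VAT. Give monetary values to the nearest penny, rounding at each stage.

Import duty: GBP 84229.20; import VAT: GBP 56923.13

Import duty = 19143 × 4.40 = 84229.20
VAT base = CIF + duty = 200386.43 + 84229.20 = 284615.63
Import VAT = 284615.63 × 20% = 56923.13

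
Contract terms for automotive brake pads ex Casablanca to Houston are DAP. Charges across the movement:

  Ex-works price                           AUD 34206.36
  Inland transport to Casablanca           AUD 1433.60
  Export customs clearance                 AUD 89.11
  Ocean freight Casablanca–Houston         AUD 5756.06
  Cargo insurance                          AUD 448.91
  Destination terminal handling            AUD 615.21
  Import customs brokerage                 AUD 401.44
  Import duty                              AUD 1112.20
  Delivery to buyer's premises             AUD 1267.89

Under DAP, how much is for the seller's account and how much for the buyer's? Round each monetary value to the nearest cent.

DAP: the seller bears all costs to the named destination except import duty and clearance.
Seller's account: goods 34206.36 + inland to port 1433.60 + export clearance 89.11 + freight 5756.06 + insurance 448.91 + destination terminal 615.21 + delivery 1267.89 = 43817.14
Buyer's account: brokerage 401.44 + duty 1112.20 = 1513.64

Seller: AUD 43817.14; buyer: AUD 1513.64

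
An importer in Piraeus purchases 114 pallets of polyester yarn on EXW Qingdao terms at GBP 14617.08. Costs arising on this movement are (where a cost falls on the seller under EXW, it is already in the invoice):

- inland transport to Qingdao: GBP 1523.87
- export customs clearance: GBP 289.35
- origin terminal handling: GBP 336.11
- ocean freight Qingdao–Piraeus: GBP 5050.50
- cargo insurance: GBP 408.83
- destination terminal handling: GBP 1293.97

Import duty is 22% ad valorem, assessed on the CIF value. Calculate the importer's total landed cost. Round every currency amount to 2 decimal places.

EXW: the seller makes goods available at their premises; the buyer bears all onward costs.
CIF value = EXW price + inland to port + export clearance + origin terminal + freight + insurance = 14617.08 + 1523.87 + 289.35 + 336.11 + 5050.50 + 408.83 = 22225.74
Import duty = 22225.74 × 22% = 4889.66
Buyer bears: inland to port 1523.87 + export clearance 289.35 + origin terminal 336.11 + freight 5050.50 + insurance 408.83 + destination terminal 1293.97 + duty 4889.66 = 13792.29
Landed cost = invoice 14617.08 + 13792.29 = 28409.37

Total landed cost: GBP 28409.37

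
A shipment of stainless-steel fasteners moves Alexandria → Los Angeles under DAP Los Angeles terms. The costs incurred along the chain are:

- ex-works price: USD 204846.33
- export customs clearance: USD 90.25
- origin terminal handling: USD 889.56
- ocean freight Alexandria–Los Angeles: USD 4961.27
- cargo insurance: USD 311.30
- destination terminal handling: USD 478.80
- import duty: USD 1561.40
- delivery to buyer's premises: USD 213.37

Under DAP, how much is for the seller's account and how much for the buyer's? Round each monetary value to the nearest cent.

Seller: USD 211790.88; buyer: USD 1561.40

DAP: the seller bears all costs to the named destination except import duty and clearance.
Seller's account: goods 204846.33 + export clearance 90.25 + origin terminal 889.56 + freight 4961.27 + insurance 311.30 + destination terminal 478.80 + delivery 213.37 = 211790.88
Buyer's account: duty 1561.40 = 1561.40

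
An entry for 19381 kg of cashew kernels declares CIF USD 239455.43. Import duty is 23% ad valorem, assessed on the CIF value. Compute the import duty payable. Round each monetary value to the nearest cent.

Import duty = 239455.43 × 23% = 55074.75

Import duty: USD 55074.75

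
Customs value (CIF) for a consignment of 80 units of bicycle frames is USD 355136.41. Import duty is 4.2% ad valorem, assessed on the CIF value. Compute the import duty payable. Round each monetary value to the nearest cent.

Import duty: USD 14915.73

Import duty = 355136.41 × 4.2% = 14915.73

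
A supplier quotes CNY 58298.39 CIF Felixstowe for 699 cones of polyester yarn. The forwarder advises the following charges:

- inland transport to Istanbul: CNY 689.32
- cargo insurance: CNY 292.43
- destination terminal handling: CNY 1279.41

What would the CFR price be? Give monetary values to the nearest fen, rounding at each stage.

CFR price: CNY 58005.96

Not relevant to the conversion: inland to port — on the seller under both CIF and CFR; already in the CIF price and stays in the CFR price. destination terminal — on the buyer under both terms; not part of either seller's price.
From CIF to CFR, the seller no longer bears: insurance.
CFR price = 58298.39 − 292.43 = 58005.96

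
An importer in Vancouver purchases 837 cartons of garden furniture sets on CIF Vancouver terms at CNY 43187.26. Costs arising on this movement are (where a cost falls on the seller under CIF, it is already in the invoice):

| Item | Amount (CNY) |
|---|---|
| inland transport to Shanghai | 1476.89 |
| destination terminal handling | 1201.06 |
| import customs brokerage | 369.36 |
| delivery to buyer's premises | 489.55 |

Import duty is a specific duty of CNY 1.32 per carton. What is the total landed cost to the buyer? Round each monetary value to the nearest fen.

CIF: the seller pays costs through ocean freight and marine insurance to the destination port.
Already in the invoice (seller's account under CIF): inland to port — exclude.
The CIF price already equals the CIF value: 43187.26
Import duty = 837 × 1.32 = 1104.84
Buyer bears: destination terminal 1201.06 + brokerage 369.36 + delivery 489.55 + duty 1104.84 = 3164.81
Landed cost = invoice 43187.26 + 3164.81 = 46352.07

Total landed cost: CNY 46352.07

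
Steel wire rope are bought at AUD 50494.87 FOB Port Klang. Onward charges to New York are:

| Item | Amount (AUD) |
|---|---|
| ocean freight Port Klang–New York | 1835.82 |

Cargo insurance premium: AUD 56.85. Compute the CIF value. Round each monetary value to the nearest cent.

CIF = FOB price + freight + insurance
CIF = 50494.87 + 1835.82 + 56.85 = 52387.54

CIF value: AUD 52387.54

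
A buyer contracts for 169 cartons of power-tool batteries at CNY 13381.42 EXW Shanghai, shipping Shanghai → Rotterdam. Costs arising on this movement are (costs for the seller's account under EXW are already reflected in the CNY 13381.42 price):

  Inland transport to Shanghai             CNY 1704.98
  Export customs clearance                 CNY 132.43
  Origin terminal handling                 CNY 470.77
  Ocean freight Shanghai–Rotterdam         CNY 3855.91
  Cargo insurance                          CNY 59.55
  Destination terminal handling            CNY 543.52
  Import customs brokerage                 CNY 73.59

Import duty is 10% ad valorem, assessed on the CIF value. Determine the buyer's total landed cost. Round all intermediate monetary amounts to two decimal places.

Total landed cost: CNY 22182.68

EXW: the seller makes goods available at their premises; the buyer bears all onward costs.
CIF value = EXW price + inland to port + export clearance + origin terminal + freight + insurance = 13381.42 + 1704.98 + 132.43 + 470.77 + 3855.91 + 59.55 = 19605.06
Import duty = 19605.06 × 10% = 1960.51
Buyer bears: inland to port 1704.98 + export clearance 132.43 + origin terminal 470.77 + freight 3855.91 + insurance 59.55 + destination terminal 543.52 + brokerage 73.59 + duty 1960.51 = 8801.26
Landed cost = invoice 13381.42 + 8801.26 = 22182.68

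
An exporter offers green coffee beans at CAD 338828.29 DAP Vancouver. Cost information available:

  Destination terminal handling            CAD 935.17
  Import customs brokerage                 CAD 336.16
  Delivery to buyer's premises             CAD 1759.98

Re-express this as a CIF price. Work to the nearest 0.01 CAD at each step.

Not relevant to the conversion: brokerage — on the buyer under both terms; not part of either seller's price.
From DAP to CIF, the seller no longer bears: destination terminal, delivery.
CIF price = 338828.29 − 935.17 − 1759.98 = 336133.14

CIF price: CAD 336133.14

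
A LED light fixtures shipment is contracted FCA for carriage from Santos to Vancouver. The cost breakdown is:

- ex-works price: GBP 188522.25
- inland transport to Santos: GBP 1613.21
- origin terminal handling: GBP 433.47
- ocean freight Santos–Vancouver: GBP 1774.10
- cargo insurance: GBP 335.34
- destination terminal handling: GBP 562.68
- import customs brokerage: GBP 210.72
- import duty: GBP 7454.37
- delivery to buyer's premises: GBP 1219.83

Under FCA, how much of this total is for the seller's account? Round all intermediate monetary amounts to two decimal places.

Seller's account: GBP 190135.46

FCA: the seller delivers export-cleared goods to the carrier; the buyer bears costs from that point.
Seller's account: goods 188522.25 + inland to port 1613.21 = 190135.46
Buyer's account: origin terminal 433.47 + freight 1774.10 + insurance 335.34 + destination terminal 562.68 + brokerage 210.72 + duty 7454.37 + delivery 1219.83 = 11990.51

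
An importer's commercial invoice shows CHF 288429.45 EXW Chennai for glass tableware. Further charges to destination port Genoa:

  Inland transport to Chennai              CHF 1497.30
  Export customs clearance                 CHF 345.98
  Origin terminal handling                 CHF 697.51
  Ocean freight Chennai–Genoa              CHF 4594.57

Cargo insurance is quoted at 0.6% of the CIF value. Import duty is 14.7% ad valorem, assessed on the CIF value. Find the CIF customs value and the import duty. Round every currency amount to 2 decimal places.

CIF value: CHF 297348.90; import duty: CHF 43710.29

Let C be the CIF value. C = EXW price + pre-shipment costs + freight + 0.6% × C
C − 0.6% × C = 288429.45 + 1497.30 + 345.98 + 697.51 + 4594.57
0.994 × C = 295564.81
C = 295564.81 / 0.994 = 297348.90
Insurance premium = 0.6% × 297348.90 = 1784.09
Import duty = 297348.90 × 14.7% = 43710.29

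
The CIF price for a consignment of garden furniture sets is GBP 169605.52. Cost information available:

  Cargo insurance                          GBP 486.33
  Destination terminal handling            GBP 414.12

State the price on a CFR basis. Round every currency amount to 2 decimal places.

CFR price: GBP 169119.19

Not relevant to the conversion: destination terminal — on the buyer under both terms; not part of either seller's price.
From CIF to CFR, the seller no longer bears: insurance.
CFR price = 169605.52 − 486.33 = 169119.19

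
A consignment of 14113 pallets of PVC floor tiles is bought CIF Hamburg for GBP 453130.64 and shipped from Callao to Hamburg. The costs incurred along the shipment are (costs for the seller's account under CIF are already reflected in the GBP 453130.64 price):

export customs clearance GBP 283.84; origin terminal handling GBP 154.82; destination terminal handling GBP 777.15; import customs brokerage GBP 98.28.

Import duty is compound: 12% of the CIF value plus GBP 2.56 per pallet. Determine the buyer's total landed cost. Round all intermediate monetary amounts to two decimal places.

Total landed cost: GBP 544511.03

CIF: the seller pays costs through ocean freight and marine insurance to the destination port.
Already in the invoice (seller's account under CIF): export clearance, origin terminal — exclude.
The CIF price already equals the CIF value: 453130.64
Ad valorem component: 453130.64 × 12% = 54375.68
Specific component: 14113 × 2.56 = 36129.28
Import duty = 54375.68 + 36129.28 = 90504.96
Buyer bears: destination terminal 777.15 + brokerage 98.28 + duty 90504.96 = 91380.39
Landed cost = invoice 453130.64 + 91380.39 = 544511.03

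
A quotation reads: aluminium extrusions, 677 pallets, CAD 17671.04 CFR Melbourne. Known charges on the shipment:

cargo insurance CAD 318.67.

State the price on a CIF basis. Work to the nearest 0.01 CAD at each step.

From CFR to CIF, the seller additionally bears: insurance.
CIF price = 17671.04 + 318.67 = 17989.71

CIF price: CAD 17989.71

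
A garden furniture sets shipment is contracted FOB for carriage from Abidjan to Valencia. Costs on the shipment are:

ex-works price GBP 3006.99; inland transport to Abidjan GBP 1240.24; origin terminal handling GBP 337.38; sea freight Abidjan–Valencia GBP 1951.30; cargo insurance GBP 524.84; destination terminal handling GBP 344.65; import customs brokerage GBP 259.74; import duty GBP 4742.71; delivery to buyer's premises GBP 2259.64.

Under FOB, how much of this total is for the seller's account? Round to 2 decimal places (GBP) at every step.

FOB: the seller bears costs until goods are on board at the origin port; the buyer bears freight, insurance and all costs thereafter.
Seller's account: goods 3006.99 + inland to port 1240.24 + origin terminal 337.38 = 4584.61
Buyer's account: freight 1951.30 + insurance 524.84 + destination terminal 344.65 + brokerage 259.74 + duty 4742.71 + delivery 2259.64 = 10082.88

Seller's account: GBP 4584.61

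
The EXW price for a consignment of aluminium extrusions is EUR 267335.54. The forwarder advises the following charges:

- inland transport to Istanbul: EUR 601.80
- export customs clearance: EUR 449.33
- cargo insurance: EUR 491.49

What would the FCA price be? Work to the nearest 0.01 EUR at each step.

Not relevant to the conversion: insurance — on the buyer under both terms; not part of either seller's price.
From EXW to FCA, the seller additionally bears: inland to port, export clearance.
FCA price = 267335.54 + 601.80 + 449.33 = 268386.67

FCA price: EUR 268386.67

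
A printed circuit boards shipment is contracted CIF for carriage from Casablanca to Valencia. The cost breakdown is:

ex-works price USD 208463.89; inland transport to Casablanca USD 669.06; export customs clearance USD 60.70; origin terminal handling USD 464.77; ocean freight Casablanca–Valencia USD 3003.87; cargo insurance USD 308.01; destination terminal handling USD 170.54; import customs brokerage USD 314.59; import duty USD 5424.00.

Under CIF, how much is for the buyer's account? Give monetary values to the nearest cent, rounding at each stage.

Buyer's account: USD 5909.13

CIF: the seller pays costs through ocean freight and marine insurance to the destination port.
Seller's account: goods 208463.89 + inland to port 669.06 + export clearance 60.70 + origin terminal 464.77 + freight 3003.87 + insurance 308.01 = 212970.30
Buyer's account: destination terminal 170.54 + brokerage 314.59 + duty 5424.00 = 5909.13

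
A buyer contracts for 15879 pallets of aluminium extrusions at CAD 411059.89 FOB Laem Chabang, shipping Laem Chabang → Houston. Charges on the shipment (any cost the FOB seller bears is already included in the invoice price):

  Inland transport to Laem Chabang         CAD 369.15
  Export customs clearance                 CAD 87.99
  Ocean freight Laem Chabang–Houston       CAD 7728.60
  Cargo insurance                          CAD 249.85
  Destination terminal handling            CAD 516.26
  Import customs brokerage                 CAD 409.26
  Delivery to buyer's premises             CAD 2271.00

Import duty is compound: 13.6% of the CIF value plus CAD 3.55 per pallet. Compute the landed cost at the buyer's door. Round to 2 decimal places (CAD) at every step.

Total landed cost: CAD 535594.52

FOB: the seller bears costs until goods are on board at the origin port; the buyer bears freight, insurance and all costs thereafter.
Already in the invoice (seller's account under FOB): inland to port, export clearance — exclude.
CIF value = FOB price + freight + insurance = 411059.89 + 7728.60 + 249.85 = 419038.34
Ad valorem component: 419038.34 × 13.6% = 56989.21
Specific component: 15879 × 3.55 = 56370.45
Import duty = 56989.21 + 56370.45 = 113359.66
Buyer bears: freight 7728.60 + insurance 249.85 + destination terminal 516.26 + brokerage 409.26 + delivery 2271.00 + duty 113359.66 = 124534.63
Landed cost = invoice 411059.89 + 124534.63 = 535594.52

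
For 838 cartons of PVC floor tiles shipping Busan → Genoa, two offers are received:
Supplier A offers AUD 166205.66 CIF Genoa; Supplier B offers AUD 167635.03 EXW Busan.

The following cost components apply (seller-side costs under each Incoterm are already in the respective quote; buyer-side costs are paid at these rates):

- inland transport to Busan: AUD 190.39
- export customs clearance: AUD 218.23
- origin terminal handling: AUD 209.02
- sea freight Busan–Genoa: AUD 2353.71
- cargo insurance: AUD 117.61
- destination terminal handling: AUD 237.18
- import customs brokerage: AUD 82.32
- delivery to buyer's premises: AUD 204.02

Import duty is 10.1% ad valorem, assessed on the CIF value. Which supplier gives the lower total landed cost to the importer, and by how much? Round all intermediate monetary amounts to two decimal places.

Supplier A is cheaper by AUD 4974.68

Supplier A (CIF):
The CIF price already equals the CIF value: 166205.66
Import duty = 166205.66 × 10.1% = 16786.77
Buyer bears (A): 237.18 + 82.32 + 204.02 = 523.52
Landed cost (A) = invoice 166205.66 + 523.52 + duty 16786.77 = 183515.95
Supplier B (EXW):
CIF value = EXW price + inland to port + export clearance + origin terminal + freight + insurance = 167635.03 + 190.39 + 218.23 + 209.02 + 2353.71 + 117.61 = 170723.99
Import duty = 170723.99 × 10.1% = 17243.12
Buyer bears (B): 190.39 + 218.23 + 209.02 + 2353.71 + 117.61 + 237.18 + 82.32 + 204.02 = 3612.48
Landed cost (B) = invoice 167635.03 + 3612.48 + duty 17243.12 = 188490.63
Difference = |183515.95 − 188490.63| = 4974.68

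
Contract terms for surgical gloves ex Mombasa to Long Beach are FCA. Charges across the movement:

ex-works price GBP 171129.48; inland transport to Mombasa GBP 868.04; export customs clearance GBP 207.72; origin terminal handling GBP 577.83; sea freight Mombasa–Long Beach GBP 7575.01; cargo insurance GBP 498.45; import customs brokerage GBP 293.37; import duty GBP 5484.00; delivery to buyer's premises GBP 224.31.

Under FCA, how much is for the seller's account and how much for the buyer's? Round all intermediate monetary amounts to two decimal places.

Seller: GBP 172205.24; buyer: GBP 14652.97

FCA: the seller delivers export-cleared goods to the carrier; the buyer bears costs from that point.
Seller's account: goods 171129.48 + inland to port 868.04 + export clearance 207.72 = 172205.24
Buyer's account: origin terminal 577.83 + freight 7575.01 + insurance 498.45 + brokerage 293.37 + duty 5484.00 + delivery 224.31 = 14652.97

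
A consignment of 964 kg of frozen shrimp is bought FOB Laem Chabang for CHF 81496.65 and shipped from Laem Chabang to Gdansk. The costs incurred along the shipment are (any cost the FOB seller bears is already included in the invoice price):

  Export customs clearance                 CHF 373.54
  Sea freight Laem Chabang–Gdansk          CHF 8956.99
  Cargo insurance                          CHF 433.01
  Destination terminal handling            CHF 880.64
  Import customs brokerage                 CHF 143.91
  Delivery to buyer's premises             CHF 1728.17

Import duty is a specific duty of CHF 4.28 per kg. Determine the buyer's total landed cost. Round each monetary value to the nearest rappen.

Total landed cost: CHF 97765.29

FOB: the seller bears costs until goods are on board at the origin port; the buyer bears freight, insurance and all costs thereafter.
Already in the invoice (seller's account under FOB): export clearance — exclude.
CIF value = FOB price + freight + insurance = 81496.65 + 8956.99 + 433.01 = 90886.65
Import duty = 964 × 4.28 = 4125.92
Buyer bears: freight 8956.99 + insurance 433.01 + destination terminal 880.64 + brokerage 143.91 + delivery 1728.17 + duty 4125.92 = 16268.64
Landed cost = invoice 81496.65 + 16268.64 = 97765.29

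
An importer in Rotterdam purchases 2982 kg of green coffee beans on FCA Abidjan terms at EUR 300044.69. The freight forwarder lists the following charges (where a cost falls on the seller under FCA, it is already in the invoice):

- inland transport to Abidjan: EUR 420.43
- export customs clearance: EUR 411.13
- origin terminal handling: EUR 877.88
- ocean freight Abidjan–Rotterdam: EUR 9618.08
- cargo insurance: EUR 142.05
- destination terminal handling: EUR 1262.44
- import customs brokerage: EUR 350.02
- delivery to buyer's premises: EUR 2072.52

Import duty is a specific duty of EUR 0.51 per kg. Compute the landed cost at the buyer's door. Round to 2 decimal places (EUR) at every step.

Total landed cost: EUR 315888.50

FCA: the seller delivers export-cleared goods to the carrier; the buyer bears costs from that point.
Already in the invoice (seller's account under FCA): inland to port, export clearance — exclude.
CIF value = FCA price + origin terminal + freight + insurance = 300044.69 + 877.88 + 9618.08 + 142.05 = 310682.70
Import duty = 2982 × 0.51 = 1520.82
Buyer bears: origin terminal 877.88 + freight 9618.08 + insurance 142.05 + destination terminal 1262.44 + brokerage 350.02 + delivery 2072.52 + duty 1520.82 = 15843.81
Landed cost = invoice 300044.69 + 15843.81 = 315888.50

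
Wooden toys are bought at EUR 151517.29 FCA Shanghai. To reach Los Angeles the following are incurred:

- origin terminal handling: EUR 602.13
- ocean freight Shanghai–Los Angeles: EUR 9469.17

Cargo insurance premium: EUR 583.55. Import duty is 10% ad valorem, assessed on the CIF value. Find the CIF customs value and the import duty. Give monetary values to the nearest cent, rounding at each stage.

CIF value: EUR 162172.14; import duty: EUR 16217.21

CIF = FCA price + pre-shipment costs + freight + insurance
CIF = 151517.29 + 602.13 + 9469.17 + 583.55 = 162172.14
Import duty = 162172.14 × 10% = 16217.21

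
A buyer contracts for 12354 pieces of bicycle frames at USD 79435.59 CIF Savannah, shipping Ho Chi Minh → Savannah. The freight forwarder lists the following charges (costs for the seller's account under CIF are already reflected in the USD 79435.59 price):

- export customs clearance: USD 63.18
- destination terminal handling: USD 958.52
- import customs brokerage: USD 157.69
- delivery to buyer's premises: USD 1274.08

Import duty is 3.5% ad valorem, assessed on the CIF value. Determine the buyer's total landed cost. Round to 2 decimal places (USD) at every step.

Total landed cost: USD 84606.13

CIF: the seller pays costs through ocean freight and marine insurance to the destination port.
Already in the invoice (seller's account under CIF): export clearance — exclude.
The CIF price already equals the CIF value: 79435.59
Import duty = 79435.59 × 3.5% = 2780.25
Buyer bears: destination terminal 958.52 + brokerage 157.69 + delivery 1274.08 + duty 2780.25 = 5170.54
Landed cost = invoice 79435.59 + 5170.54 = 84606.13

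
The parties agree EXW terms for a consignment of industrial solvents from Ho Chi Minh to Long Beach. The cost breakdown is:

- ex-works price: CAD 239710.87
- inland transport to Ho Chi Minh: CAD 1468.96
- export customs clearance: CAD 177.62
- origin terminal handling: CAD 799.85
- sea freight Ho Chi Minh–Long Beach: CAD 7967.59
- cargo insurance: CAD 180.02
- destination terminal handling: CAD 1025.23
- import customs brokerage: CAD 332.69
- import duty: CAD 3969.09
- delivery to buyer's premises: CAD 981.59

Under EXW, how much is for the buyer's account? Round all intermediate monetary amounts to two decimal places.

Buyer's account: CAD 16902.64

EXW: the seller makes goods available at their premises; the buyer bears all onward costs.
Seller's account: goods 239710.87 = 239710.87
Buyer's account: inland to port 1468.96 + export clearance 177.62 + origin terminal 799.85 + freight 7967.59 + insurance 180.02 + destination terminal 1025.23 + brokerage 332.69 + duty 3969.09 + delivery 981.59 = 16902.64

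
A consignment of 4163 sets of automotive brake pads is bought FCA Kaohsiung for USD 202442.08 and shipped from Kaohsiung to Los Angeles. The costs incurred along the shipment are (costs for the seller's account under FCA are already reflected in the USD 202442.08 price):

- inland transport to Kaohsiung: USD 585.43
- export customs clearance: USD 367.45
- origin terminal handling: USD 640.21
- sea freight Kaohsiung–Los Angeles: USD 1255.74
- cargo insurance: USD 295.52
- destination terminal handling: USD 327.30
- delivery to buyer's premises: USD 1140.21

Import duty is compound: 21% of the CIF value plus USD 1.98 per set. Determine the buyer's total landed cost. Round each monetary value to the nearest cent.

Total landed cost: USD 257316.85

FCA: the seller delivers export-cleared goods to the carrier; the buyer bears costs from that point.
Already in the invoice (seller's account under FCA): inland to port, export clearance — exclude.
CIF value = FCA price + origin terminal + freight + insurance = 202442.08 + 640.21 + 1255.74 + 295.52 = 204633.55
Ad valorem component: 204633.55 × 21% = 42973.05
Specific component: 4163 × 1.98 = 8242.74
Import duty = 42973.05 + 8242.74 = 51215.79
Buyer bears: origin terminal 640.21 + freight 1255.74 + insurance 295.52 + destination terminal 327.30 + delivery 1140.21 + duty 51215.79 = 54874.77
Landed cost = invoice 202442.08 + 54874.77 = 257316.85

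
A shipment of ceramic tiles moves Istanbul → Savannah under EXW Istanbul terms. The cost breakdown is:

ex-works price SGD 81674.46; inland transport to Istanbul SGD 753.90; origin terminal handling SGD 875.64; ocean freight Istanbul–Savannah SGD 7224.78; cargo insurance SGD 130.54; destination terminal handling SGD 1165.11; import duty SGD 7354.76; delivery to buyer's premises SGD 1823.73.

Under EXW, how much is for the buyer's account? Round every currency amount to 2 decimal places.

EXW: the seller makes goods available at their premises; the buyer bears all onward costs.
Seller's account: goods 81674.46 = 81674.46
Buyer's account: inland to port 753.90 + origin terminal 875.64 + freight 7224.78 + insurance 130.54 + destination terminal 1165.11 + duty 7354.76 + delivery 1823.73 = 19328.46

Buyer's account: SGD 19328.46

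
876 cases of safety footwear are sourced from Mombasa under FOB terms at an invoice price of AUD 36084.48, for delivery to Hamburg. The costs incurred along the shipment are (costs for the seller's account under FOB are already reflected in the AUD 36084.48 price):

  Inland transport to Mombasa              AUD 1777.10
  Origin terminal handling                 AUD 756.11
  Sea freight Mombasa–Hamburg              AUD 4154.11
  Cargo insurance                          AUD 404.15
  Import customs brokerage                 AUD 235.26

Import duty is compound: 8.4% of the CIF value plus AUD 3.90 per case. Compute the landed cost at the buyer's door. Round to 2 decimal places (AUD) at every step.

Total landed cost: AUD 47708.39

FOB: the seller bears costs until goods are on board at the origin port; the buyer bears freight, insurance and all costs thereafter.
Already in the invoice (seller's account under FOB): inland to port, origin terminal — exclude.
CIF value = FOB price + freight + insurance = 36084.48 + 4154.11 + 404.15 = 40642.74
Ad valorem component: 40642.74 × 8.4% = 3413.99
Specific component: 876 × 3.90 = 3416.40
Import duty = 3413.99 + 3416.40 = 6830.39
Buyer bears: freight 4154.11 + insurance 404.15 + brokerage 235.26 + duty 6830.39 = 11623.91
Landed cost = invoice 36084.48 + 11623.91 = 47708.39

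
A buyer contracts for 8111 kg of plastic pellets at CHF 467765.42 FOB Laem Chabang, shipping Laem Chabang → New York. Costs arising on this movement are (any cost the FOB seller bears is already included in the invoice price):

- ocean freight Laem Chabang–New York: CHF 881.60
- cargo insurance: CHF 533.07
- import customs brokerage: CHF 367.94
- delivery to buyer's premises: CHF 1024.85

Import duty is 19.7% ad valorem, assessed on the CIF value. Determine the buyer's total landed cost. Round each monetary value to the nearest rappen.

FOB: the seller bears costs until goods are on board at the origin port; the buyer bears freight, insurance and all costs thereafter.
CIF value = FOB price + freight + insurance = 467765.42 + 881.60 + 533.07 = 469180.09
Import duty = 469180.09 × 19.7% = 92428.48
Buyer bears: freight 881.60 + insurance 533.07 + brokerage 367.94 + delivery 1024.85 + duty 92428.48 = 95235.94
Landed cost = invoice 467765.42 + 95235.94 = 563001.36

Total landed cost: CHF 563001.36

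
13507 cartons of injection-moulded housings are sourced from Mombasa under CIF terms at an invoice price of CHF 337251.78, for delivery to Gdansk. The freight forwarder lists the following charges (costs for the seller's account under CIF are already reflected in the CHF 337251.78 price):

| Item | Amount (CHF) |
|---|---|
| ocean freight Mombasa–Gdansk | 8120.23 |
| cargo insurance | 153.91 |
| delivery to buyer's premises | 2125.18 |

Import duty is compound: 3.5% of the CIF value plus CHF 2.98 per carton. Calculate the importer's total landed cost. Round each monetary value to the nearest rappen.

Total landed cost: CHF 391431.63

CIF: the seller pays costs through ocean freight and marine insurance to the destination port.
Already in the invoice (seller's account under CIF): freight, insurance — exclude.
The CIF price already equals the CIF value: 337251.78
Ad valorem component: 337251.78 × 3.5% = 11803.81
Specific component: 13507 × 2.98 = 40250.86
Import duty = 11803.81 + 40250.86 = 52054.67
Buyer bears: delivery 2125.18 + duty 52054.67 = 54179.85
Landed cost = invoice 337251.78 + 54179.85 = 391431.63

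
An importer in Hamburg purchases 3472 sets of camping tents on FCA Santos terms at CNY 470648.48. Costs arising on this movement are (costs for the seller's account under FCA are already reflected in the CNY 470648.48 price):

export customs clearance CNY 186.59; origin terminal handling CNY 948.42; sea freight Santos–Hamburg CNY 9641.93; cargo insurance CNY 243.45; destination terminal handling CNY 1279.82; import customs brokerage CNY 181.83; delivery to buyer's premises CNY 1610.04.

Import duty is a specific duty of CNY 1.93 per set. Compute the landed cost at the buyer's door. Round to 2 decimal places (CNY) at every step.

FCA: the seller delivers export-cleared goods to the carrier; the buyer bears costs from that point.
Already in the invoice (seller's account under FCA): export clearance — exclude.
CIF value = FCA price + origin terminal + freight + insurance = 470648.48 + 948.42 + 9641.93 + 243.45 = 481482.28
Import duty = 3472 × 1.93 = 6700.96
Buyer bears: origin terminal 948.42 + freight 9641.93 + insurance 243.45 + destination terminal 1279.82 + brokerage 181.83 + delivery 1610.04 + duty 6700.96 = 20606.45
Landed cost = invoice 470648.48 + 20606.45 = 491254.93

Total landed cost: CNY 491254.93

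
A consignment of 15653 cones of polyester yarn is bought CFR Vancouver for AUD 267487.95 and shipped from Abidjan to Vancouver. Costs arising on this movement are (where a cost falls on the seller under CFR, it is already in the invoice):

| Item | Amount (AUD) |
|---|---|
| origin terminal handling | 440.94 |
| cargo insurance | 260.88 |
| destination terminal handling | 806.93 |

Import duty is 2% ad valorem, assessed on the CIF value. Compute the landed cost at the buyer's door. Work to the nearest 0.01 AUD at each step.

Total landed cost: AUD 273910.74

CFR: the seller pays costs through ocean freight to the destination port, but not insurance.
Already in the invoice (seller's account under CFR): origin terminal — exclude.
CIF value = CFR price + insurance = 267487.95 + 260.88 = 267748.83
Import duty = 267748.83 × 2% = 5354.98
Buyer bears: insurance 260.88 + destination terminal 806.93 + duty 5354.98 = 6422.79
Landed cost = invoice 267487.95 + 6422.79 = 273910.74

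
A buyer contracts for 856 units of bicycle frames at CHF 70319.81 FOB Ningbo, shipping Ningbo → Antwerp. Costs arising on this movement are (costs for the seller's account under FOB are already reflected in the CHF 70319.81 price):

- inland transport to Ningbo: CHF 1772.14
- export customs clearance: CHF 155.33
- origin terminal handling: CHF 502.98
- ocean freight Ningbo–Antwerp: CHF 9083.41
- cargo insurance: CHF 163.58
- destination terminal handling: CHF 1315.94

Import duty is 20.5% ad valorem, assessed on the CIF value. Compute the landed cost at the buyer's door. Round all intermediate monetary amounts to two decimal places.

Total landed cost: CHF 97193.93

FOB: the seller bears costs until goods are on board at the origin port; the buyer bears freight, insurance and all costs thereafter.
Already in the invoice (seller's account under FOB): inland to port, export clearance, origin terminal — exclude.
CIF value = FOB price + freight + insurance = 70319.81 + 9083.41 + 163.58 = 79566.80
Import duty = 79566.80 × 20.5% = 16311.19
Buyer bears: freight 9083.41 + insurance 163.58 + destination terminal 1315.94 + duty 16311.19 = 26874.12
Landed cost = invoice 70319.81 + 26874.12 = 97193.93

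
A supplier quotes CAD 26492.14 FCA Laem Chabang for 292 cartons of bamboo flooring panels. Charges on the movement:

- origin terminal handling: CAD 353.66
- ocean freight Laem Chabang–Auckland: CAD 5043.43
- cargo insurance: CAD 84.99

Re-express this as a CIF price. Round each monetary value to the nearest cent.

From FCA to CIF, the seller additionally bears: origin terminal, freight, insurance.
CIF price = 26492.14 + 353.66 + 5043.43 + 84.99 = 31974.22

CIF price: CAD 31974.22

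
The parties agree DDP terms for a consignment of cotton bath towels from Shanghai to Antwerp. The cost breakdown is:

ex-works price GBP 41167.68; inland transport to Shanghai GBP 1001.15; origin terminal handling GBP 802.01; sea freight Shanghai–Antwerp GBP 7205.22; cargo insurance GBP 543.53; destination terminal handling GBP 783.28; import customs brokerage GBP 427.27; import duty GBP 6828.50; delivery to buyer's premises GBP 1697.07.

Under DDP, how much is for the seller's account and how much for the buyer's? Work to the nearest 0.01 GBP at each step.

Seller: GBP 60455.71; buyer: GBP 0.00

DDP: the seller bears all costs including import duty.
Seller's account: goods 41167.68 + inland to port 1001.15 + origin terminal 802.01 + freight 7205.22 + insurance 543.53 + destination terminal 783.28 + brokerage 427.27 + duty 6828.50 + delivery 1697.07 = 60455.71
Buyer's account: 0.00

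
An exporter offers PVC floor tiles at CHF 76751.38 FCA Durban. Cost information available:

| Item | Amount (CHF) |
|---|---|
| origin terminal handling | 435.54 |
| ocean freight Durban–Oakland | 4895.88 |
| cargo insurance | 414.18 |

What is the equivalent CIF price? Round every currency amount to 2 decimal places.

From FCA to CIF, the seller additionally bears: origin terminal, freight, insurance.
CIF price = 76751.38 + 435.54 + 4895.88 + 414.18 = 82496.98

CIF price: CHF 82496.98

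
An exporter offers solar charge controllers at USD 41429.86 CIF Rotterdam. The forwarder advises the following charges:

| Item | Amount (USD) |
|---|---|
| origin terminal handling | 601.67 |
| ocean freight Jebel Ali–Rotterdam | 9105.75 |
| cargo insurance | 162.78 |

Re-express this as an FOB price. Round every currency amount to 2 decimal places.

FOB price: USD 32161.33

Not relevant to the conversion: origin terminal — on the seller under both CIF and FOB; already in the CIF price and stays in the FOB price.
From CIF to FOB, the seller no longer bears: freight, insurance.
FOB price = 41429.86 − 9105.75 − 162.78 = 32161.33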